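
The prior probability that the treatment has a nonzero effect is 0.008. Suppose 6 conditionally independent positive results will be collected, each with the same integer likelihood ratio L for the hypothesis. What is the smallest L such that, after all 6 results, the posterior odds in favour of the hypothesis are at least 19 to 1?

Prior odds = 0.008/0.992 = 1/124.
Target odds = 19.
Need L⁶ ≥ 19 ÷ (1/124) = 2356.
3⁶ = 729 < 2356 ≤ 4096 = 4⁶, so L = 4.

4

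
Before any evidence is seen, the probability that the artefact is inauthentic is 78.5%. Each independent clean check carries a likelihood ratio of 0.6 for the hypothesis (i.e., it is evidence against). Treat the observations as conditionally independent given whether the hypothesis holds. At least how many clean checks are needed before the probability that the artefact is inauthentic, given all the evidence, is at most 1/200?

13

Prior odds: 0.785 ÷ 0.215 = 157/43.
Likelihood ratio per clean check = 0.6.
Target posterior odds = 0.005/0.995 = 1/199.
Require 0.6ⁿ ≤ 1/199 ÷ (157/43) = 43/31243.
0.6¹² = 531441/244140625 is still above 43/31243 but 0.6¹³ ≈0.00130607 is at or below it, so n = 13.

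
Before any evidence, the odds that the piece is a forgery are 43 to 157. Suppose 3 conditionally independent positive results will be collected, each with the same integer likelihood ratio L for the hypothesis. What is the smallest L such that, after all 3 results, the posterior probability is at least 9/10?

4

Prior odds = 43/157.
Target odds = 0.9/0.1 = 9.
Need L³ ≥ 9 ÷ (43/157) = 1413/43.
3³ = 27 < 1413/43 ≤ 64 = 4³, so L = 4.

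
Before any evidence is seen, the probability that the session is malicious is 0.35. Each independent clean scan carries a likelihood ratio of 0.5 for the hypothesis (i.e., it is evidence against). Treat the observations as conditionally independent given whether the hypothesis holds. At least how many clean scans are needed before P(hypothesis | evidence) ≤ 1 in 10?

3

Prior odds = 0.35/0.65 = 7/13.
Likelihood ratio per clean scan = 0.5.
Target posterior odds = 0.1/0.9 = 1/9.
Need (7/13) × 0.5ⁿ ≤ 1/9, i.e. 0.5ⁿ ≤ 13/63.
0.5² = 0.25 is still above 13/63 but 0.5³ = 0.125 is at or below it, so n = 3.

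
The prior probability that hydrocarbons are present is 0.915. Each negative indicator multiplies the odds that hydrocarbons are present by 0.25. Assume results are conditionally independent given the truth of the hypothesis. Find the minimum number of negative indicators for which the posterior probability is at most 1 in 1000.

Prior odds = 0.915/0.085 = 183/17.
Likelihood ratio per negative indicator = 0.25.
Target odds: 0.001 ÷ 0.999 = 1/999.
Need (183/17) × 0.25ⁿ ≤ 1/999, i.e. 0.25ⁿ ≤ 17/182817.
0.25⁶ = 1/4096 is still above 17/182817 but 0.25⁷ = 1/16384 is at or below it, so n = 7.

7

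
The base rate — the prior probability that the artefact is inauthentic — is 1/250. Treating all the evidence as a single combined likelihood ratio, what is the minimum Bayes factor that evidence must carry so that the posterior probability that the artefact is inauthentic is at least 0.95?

Prior odds = 0.004/0.996 = 1/249.
Target odds = 0.95/0.05 = 19.
Required Bayes factor = 19 ÷ (1/249) = 4731.

4731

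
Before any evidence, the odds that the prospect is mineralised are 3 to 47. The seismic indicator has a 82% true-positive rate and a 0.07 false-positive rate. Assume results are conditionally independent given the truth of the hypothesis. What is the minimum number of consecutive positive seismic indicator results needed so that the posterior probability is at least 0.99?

3

Prior odds = 3/47.
Likelihood ratio of a positive result = 0.82/0.07 = 82/7.
Target odds: 0.99 ÷ 0.01 = 99.
Need (3/47) × (82/7)ⁿ ≥ 99, i.e. (82/7)ⁿ ≥ 1551.
(82/7)² = 6724/49 falls short of 1551 but (82/7)³ = 551368/343 reaches it, so n = 3.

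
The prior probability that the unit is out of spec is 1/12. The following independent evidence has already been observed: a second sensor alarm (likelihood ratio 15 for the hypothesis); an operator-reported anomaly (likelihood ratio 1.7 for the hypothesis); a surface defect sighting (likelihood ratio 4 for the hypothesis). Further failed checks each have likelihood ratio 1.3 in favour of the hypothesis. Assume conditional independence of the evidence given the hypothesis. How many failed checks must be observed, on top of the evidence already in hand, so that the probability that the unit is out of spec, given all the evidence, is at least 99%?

10

Prior odds = (1/12)/(11/12) = 1/11.
Combined Bayes factor of the evidence already in hand = 15 × 1.7 × 4 = 102.
Odds after that evidence = (1/11) × 102 = 102/11.
Target odds = 0.99/0.01 = 99.
Need 1.3ⁿ ≥ 99 ÷ (102/11) = 363/34.
1.3⁹ ≈10.6045 falls short of 363/34 but 1.3¹⁰ ≈13.7858 reaches it, so n = 10.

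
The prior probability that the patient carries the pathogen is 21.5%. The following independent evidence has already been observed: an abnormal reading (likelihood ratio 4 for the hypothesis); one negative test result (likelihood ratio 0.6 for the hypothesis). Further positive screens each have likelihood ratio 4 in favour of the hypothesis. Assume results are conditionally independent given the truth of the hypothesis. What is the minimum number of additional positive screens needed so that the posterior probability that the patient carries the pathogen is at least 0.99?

Prior odds = 0.215/0.785 = 43/157.
Combined Bayes factor of the evidence already in hand = 4 × 0.6 = 2.4.
Odds after that evidence = (43/157) × 2.4 = 516/785.
Target odds = 0.99/0.01 = 99.
Need 4ⁿ ≥ 99 ÷ (516/785) = 25905/172.
4³ = 64 falls short of 25905/172 but 4⁴ = 256 reaches it, so n = 4.

4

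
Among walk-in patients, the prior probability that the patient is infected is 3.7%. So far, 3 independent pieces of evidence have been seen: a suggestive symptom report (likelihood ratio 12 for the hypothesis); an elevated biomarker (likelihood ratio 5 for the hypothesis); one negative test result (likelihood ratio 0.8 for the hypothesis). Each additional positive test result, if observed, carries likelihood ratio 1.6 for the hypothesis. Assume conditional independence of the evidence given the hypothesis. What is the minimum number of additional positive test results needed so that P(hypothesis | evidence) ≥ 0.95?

Prior odds = 0.037/0.963 = 37/963.
Combined Bayes factor of the evidence already in hand = 12 × 5 × 0.8 = 48.
Odds after that evidence = (37/963) × 48 = 592/321.
Target odds = 0.95/0.05 = 19.
Need 1.6ⁿ ≥ 19 ÷ (592/321) = 6099/592.
1.6⁴ = 6.5536 falls short of 6099/592 but 1.6⁵ = 10.48576 reaches it, so n = 5.

5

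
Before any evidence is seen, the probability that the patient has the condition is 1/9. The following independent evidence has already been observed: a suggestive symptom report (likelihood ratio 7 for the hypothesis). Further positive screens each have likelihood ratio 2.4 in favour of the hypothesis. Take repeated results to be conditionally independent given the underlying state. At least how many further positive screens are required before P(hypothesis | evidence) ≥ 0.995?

Prior odds = (1/9)/(8/9) = 0.125.
Bayes factor of the evidence already in hand = 7.
Odds after that evidence = 0.125 × 7 = 0.875.
Target odds = 0.995/0.005 = 199.
Need 2.4ⁿ ≥ 199 ÷ 0.875 = 1592/7.
2.4⁶ = 2985984/15625 falls short of 1592/7 but 2.4⁷ = 35831808/78125 reaches it, so n = 7.

7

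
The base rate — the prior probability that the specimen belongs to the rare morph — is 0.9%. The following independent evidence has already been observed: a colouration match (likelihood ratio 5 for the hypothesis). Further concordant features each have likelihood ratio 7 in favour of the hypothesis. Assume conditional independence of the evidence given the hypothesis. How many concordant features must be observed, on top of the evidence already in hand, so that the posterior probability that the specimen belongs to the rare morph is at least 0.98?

4

Prior odds = 0.009/0.991 = 9/991.
Bayes factor of the evidence already in hand = 5.
Odds after that evidence = (9/991) × 5 = 45/991.
Target odds = 0.98/0.02 = 49.
Need 7ⁿ ≥ 49 ÷ (45/991) = 48559/45.
7³ = 343 falls short of 48559/45 but 7⁴ = 2401 reaches it, so n = 4.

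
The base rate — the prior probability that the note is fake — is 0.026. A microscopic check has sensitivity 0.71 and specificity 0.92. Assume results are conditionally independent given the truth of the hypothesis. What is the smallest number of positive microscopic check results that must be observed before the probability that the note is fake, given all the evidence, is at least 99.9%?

5

Prior odds = 0.026/0.974 = 13/487.
False-positive rate = 1 − 0.92 = 0.08; likelihood ratio of a positive = 0.71/0.08 = 8.875.
Target posterior odds = 0.999/0.001 = 999.
Need (13/487) × 8.875ⁿ ≥ 999, i.e. 8.875ⁿ ≥ 486513/13.
8.875⁴ = 25411681/4096 falls short of 486513/13 but 8.875⁵ ≈55060.7 reaches it, so n = 5.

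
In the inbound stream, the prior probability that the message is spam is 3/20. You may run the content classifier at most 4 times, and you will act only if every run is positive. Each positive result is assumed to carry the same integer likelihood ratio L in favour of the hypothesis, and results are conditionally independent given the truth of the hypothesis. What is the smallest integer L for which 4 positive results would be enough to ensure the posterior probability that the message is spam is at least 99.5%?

6

Prior odds = 0.15/0.85 = 3/17.
Target odds = 0.995/0.005 = 199.
Need L⁴ ≥ 199 ÷ (3/17) = 3383/3.
5⁴ = 625 < 3383/3 ≤ 1296 = 6⁴, so L = 6.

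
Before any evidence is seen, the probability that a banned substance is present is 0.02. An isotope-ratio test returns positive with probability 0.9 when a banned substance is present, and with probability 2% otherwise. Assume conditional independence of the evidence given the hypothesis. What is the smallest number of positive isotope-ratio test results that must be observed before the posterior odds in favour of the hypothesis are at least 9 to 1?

Prior odds: 0.02 ÷ 0.98 = 1/49.
Likelihood ratio of a positive result = 0.9/0.02 = 45.
Target odds = 9.
Require 45ⁿ ≥ 9 ÷ (1/49) = 441.
45¹ = 45 falls short of 441 but 45² = 2025 reaches it, so n = 2.

2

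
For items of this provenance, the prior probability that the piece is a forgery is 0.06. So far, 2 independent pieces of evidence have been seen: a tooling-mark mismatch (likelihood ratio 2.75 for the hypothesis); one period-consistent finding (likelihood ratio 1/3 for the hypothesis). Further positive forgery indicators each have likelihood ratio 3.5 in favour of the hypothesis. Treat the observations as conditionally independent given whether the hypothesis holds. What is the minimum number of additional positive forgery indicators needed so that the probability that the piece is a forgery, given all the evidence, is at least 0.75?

4

Prior odds = 0.06/0.94 = 3/47.
Combined Bayes factor of the evidence already in hand = 2.75 × (1/3) = 11/12.
Odds after that evidence = (3/47) × 11/12 = 11/188.
Target odds = 0.75/0.25 = 3.
Need 3.5ⁿ ≥ 3 ÷ (11/188) = 564/11.
3.5³ = 42.875 falls short of 564/11 but 3.5⁴ = 150.0625 reaches it, so n = 4.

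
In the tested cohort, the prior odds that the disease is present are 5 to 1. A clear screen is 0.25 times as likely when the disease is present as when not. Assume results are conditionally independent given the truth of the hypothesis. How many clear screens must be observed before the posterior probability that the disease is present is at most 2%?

4

Prior odds = 5.
Likelihood ratio per clear screen = 0.25.
Target odds: 0.02 ÷ 0.98 = 1/49.
Require 0.25ⁿ ≤ 1/49 ÷ 5 = 1/245.
0.25³ = 0.015625 is still above 1/245 but 0.25⁴ = 0.00390625 is at or below it, so n = 4.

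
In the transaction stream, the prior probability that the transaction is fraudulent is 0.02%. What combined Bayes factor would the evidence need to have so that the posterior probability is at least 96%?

119976

Prior odds = 0.0002/0.9998 = 1/4999.
Target odds = 0.96/0.04 = 24.
Required Bayes factor = 24 ÷ (1/4999) = 119976.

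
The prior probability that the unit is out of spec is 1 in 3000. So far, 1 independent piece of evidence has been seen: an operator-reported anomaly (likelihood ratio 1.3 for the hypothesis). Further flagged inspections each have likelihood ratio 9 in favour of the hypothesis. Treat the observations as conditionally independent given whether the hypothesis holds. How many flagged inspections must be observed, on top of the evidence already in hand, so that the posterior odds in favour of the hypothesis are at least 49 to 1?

6

Prior odds = (1/3000)/(2999/3000) = 1/2999.
Bayes factor of the evidence already in hand = 1.3.
Odds after that evidence = (1/2999) × 1.3 = 13/29990.
Target odds = 49.
Need 9ⁿ ≥ 49 ÷ (13/29990) = 1469510/13.
9⁵ = 59049 falls short of 1469510/13 but 9⁶ = 531441 reaches it, so n = 6.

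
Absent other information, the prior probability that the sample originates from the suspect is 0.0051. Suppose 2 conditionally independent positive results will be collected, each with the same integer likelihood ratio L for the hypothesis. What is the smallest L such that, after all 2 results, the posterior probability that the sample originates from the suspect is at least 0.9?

42

Prior odds = 0.0051/0.9949 = 51/9949.
Target odds = 0.9/0.1 = 9.
Need L² ≥ 9 ÷ (51/9949) = 29847/17.
41² = 1681 < 29847/17 ≤ 1764 = 42², so L = 42.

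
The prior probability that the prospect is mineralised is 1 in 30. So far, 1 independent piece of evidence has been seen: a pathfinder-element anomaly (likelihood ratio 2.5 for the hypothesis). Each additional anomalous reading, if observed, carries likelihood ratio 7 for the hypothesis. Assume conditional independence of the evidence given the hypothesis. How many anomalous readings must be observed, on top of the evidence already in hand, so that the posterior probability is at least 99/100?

Prior odds = (1/30)/(29/30) = 1/29.
Bayes factor of the evidence already in hand = 2.5.
Odds after that evidence = (1/29) × 2.5 = 5/58.
Target odds = 0.99/0.01 = 99.
Need 7ⁿ ≥ 99 ÷ (5/58) = 1148.4.
7³ = 343 falls short of 1148.4 but 7⁴ = 2401 reaches it, so n = 4.

4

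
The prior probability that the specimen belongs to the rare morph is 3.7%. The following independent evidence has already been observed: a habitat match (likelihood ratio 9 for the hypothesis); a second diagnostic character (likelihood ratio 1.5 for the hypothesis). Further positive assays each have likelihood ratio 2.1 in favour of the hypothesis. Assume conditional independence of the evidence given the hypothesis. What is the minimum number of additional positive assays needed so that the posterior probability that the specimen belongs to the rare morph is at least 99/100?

Prior odds = 0.037/0.963 = 37/963.
Combined Bayes factor of the evidence already in hand = 9 × 1.5 = 13.5.
Odds after that evidence = (37/963) × 13.5 = 111/214.
Target odds = 0.99/0.01 = 99.
Need 2.1ⁿ ≥ 99 ÷ (111/214) = 7062/37.
2.1⁷ ≈180.109 falls short of 7062/37 but 2.1⁸ ≈378.229 reaches it, so n = 8.

8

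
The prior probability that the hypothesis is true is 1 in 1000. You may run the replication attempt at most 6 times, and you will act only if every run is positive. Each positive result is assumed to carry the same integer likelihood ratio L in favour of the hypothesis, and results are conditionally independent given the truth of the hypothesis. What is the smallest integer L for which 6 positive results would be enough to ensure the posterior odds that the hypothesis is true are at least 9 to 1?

Prior odds = 0.001/0.999 = 1/999.
Target odds = 9.
Need L⁶ ≥ 9 ÷ (1/999) = 8991.
4⁶ = 4096 < 8991 ≤ 15625 = 5⁶, so L = 5.

5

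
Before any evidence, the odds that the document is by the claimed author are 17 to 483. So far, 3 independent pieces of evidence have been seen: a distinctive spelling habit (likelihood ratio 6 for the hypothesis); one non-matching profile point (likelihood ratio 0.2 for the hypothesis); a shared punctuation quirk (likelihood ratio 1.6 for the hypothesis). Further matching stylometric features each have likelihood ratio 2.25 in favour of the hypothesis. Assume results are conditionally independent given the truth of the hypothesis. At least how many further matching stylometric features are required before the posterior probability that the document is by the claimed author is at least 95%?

7

Prior odds = 17/483.
Combined Bayes factor of the evidence already in hand = 6 × 0.2 × 1.6 = 1.92.
Odds after that evidence = (17/483) × 1.92 = 272/4025.
Target odds = 0.95/0.05 = 19.
Need 2.25ⁿ ≥ 19 ÷ (272/4025) = 76475/272.
2.25⁶ = 531441/4096 falls short of 76475/272 but 2.25⁷ = 4782969/16384 reaches it, so n = 7.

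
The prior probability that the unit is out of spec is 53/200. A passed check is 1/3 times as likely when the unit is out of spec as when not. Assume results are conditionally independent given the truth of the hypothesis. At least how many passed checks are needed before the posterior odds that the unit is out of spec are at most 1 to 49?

Prior odds = 0.265/0.735 = 53/147.
Likelihood ratio per passed check = 1/3.
Target odds = 1/49.
Require (1/3)ⁿ ≤ 1/49 ÷ (53/147) = 3/53.
(1/3)² = 1/9 is still above 3/53 but (1/3)³ = 1/27 is at or below it, so n = 3.

3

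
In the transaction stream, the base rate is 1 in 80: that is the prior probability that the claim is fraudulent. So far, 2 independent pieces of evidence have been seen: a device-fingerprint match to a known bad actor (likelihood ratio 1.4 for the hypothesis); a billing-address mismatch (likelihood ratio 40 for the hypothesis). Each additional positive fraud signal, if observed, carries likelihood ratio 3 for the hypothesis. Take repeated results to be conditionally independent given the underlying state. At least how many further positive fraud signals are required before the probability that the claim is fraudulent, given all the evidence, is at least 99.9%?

7

Prior odds = 0.0125/0.9875 = 1/79.
Combined Bayes factor of the evidence already in hand = 1.4 × 40 = 56.
Odds after that evidence = (1/79) × 56 = 56/79.
Target odds = 0.999/0.001 = 999.
Need 3ⁿ ≥ 999 ÷ (56/79) = 78921/56.
3⁶ = 729 falls short of 78921/56 but 3⁷ = 2187 reaches it, so n = 7.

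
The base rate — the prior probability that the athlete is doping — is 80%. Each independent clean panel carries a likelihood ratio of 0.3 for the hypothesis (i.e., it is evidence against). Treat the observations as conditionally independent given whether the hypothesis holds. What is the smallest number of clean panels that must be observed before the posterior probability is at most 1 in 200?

Prior odds: 0.8 ÷ 0.2 = 4.
Likelihood ratio per clean panel = 0.3.
Target odds: 0.005 ÷ 0.995 = 1/199.
Need 4 × 0.3ⁿ ≤ 1/199, i.e. 0.3ⁿ ≤ 1/796.
0.3⁵ = 243/100000 is still above 1/796 but 0.3⁶ = 729/1000000 is at or below it, so n = 6.

6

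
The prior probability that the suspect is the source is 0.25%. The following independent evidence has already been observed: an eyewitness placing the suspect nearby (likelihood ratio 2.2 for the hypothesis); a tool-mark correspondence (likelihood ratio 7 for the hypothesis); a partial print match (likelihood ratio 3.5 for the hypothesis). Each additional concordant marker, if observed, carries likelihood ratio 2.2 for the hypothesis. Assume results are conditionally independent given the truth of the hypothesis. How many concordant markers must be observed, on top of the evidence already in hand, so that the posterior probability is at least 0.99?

9

Prior odds = 0.0025/0.9975 = 1/399.
Combined Bayes factor of the evidence already in hand = 2.2 × 7 × 3.5 = 53.9.
Odds after that evidence = (1/399) × 53.9 = 77/570.
Target odds = 0.99/0.01 = 99.
Need 2.2ⁿ ≥ 99 ÷ (77/570) = 5130/7.
2.2⁸ = 214358881/390625 falls short of 5130/7 but 2.2⁹ ≈1207.27 reaches it, so n = 9.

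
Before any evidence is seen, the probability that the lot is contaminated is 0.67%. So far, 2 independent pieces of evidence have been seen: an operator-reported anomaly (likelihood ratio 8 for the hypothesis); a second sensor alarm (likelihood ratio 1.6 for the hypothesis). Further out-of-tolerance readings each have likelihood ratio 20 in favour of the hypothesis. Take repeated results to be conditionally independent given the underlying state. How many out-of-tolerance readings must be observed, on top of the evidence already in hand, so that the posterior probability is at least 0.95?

Prior odds = 0.0067/0.9933 = 67/9933.
Combined Bayes factor of the evidence already in hand = 8 × 1.6 = 12.8.
Odds after that evidence = (67/9933) × 12.8 = 4288/49665.
Target odds = 0.95/0.05 = 19.
Need 20ⁿ ≥ 19 ÷ (4288/49665) = 943635/4288.
20¹ = 20 falls short of 943635/4288 but 20² = 400 reaches it, so n = 2.

2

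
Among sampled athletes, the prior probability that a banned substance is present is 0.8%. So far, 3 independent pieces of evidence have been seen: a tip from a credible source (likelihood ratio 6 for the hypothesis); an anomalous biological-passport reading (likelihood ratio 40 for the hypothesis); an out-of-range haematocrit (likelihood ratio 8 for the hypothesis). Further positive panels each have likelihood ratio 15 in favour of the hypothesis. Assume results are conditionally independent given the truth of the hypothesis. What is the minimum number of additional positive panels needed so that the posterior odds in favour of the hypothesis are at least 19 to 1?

Prior odds = 0.008/0.992 = 1/124.
Combined Bayes factor of the evidence already in hand = 6 × 40 × 8 = 1920.
Odds after that evidence = (1/124) × 1920 = 480/31.
Target odds = 19.
Need 15ⁿ ≥ 19 ÷ (480/31) = 589/480.
15¹ = 15, which meets the required 589/480; so n = 1.

1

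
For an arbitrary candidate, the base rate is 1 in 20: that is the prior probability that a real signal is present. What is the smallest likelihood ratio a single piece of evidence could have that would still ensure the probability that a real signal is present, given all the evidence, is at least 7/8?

133

Prior odds = 0.05/0.95 = 1/19.
Target odds = 0.875/0.125 = 7.
Required Bayes factor = 7 ÷ (1/19) = 133.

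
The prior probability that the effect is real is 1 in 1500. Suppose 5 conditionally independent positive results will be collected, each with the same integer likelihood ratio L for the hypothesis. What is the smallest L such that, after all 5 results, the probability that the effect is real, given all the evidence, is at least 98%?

Prior odds = (1/1500)/(1499/1500) = 1/1499.
Target odds = 0.98/0.02 = 49.
Need L⁵ ≥ 49 ÷ (1/1499) = 73451.
9⁵ = 59049 < 73451 ≤ 100000 = 10⁵, so L = 10.

10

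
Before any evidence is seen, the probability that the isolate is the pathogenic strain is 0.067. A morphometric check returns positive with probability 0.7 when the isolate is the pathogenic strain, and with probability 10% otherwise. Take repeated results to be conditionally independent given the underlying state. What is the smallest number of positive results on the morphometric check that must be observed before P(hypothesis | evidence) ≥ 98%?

Prior odds = 0.067/0.933 = 67/933.
Likelihood ratio of a positive result = 0.7/0.1 = 7.
Target odds: 0.98 ÷ 0.02 = 49.
Need (67/933) × 7ⁿ ≥ 49, i.e. 7ⁿ ≥ 45717/67.
7³ = 343 falls short of 45717/67 but 7⁴ = 2401 reaches it, so n = 4.

4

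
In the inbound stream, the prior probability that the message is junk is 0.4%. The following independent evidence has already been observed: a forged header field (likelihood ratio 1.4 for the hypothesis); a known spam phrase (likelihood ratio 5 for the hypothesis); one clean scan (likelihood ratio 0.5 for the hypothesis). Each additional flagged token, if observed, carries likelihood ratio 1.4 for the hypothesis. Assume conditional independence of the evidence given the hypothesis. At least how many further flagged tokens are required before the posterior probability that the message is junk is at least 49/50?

Prior odds = 0.004/0.996 = 1/249.
Combined Bayes factor of the evidence already in hand = 1.4 × 5 × 0.5 = 3.5.
Odds after that evidence = (1/249) × 3.5 = 7/498.
Target odds = 0.98/0.02 = 49.
Need 1.4ⁿ ≥ 49 ÷ (7/498) = 3486.
1.4²⁴ ≈3214.2 falls short of 3486 but 1.4²⁵ ≈4499.88 reaches it, so n = 25.

25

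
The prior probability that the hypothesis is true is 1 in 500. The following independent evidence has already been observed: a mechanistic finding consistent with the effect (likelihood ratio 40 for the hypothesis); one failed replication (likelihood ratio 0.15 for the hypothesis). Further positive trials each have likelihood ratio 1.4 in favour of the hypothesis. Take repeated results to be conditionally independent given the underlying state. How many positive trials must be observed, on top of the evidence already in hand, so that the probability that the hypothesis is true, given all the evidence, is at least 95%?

22

Prior odds = 0.002/0.998 = 1/499.
Combined Bayes factor of the evidence already in hand = 40 × 0.15 = 6.
Odds after that evidence = (1/499) × 6 = 6/499.
Target odds = 0.95/0.05 = 19.
Need 1.4ⁿ ≥ 19 ÷ (6/499) = 9481/6.
1.4²¹ ≈1171.36 falls short of 9481/6 but 1.4²² ≈1639.9 reaches it, so n = 22.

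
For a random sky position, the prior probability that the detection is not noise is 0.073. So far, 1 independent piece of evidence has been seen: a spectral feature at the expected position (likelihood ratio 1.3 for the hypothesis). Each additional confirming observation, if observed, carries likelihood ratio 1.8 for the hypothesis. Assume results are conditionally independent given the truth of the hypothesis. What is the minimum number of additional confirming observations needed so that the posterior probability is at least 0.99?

12

Prior odds = 0.073/0.927 = 73/927.
Bayes factor of the evidence already in hand = 1.3.
Odds after that evidence = (73/927) × 1.3 = 949/9270.
Target odds = 0.99/0.01 = 99.
Need 1.8ⁿ ≥ 99 ÷ (949/9270) = 917730/949.
1.8¹¹ ≈642.684 falls short of 917730/949 but 1.8¹² ≈1156.83 reaches it, so n = 12.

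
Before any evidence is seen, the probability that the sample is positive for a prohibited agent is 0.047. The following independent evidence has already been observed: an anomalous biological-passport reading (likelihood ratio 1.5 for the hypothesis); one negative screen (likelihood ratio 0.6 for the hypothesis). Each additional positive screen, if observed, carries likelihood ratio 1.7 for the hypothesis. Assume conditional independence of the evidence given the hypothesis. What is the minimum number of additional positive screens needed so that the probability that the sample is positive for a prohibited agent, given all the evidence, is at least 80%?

9

Prior odds = 0.047/0.953 = 47/953.
Combined Bayes factor of the evidence already in hand = 1.5 × 0.6 = 0.9.
Odds after that evidence = (47/953) × 0.9 = 423/9530.
Target odds = 0.8/0.2 = 4.
Need 1.7ⁿ ≥ 4 ÷ (423/9530) = 38120/423.
1.7⁸ ≈69.7576 falls short of 38120/423 but 1.7⁹ ≈118.588 reaches it, so n = 9.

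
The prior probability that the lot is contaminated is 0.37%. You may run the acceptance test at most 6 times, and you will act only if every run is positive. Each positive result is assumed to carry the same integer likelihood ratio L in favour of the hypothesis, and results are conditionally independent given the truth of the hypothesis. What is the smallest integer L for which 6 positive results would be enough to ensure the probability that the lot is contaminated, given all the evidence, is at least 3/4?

4

Prior odds = 0.0037/0.9963 = 37/9963.
Target odds = 0.75/0.25 = 3.
Need L⁶ ≥ 3 ÷ (37/9963) = 29889/37.
3⁶ = 729 < 29889/37 ≤ 4096 = 4⁶, so L = 4.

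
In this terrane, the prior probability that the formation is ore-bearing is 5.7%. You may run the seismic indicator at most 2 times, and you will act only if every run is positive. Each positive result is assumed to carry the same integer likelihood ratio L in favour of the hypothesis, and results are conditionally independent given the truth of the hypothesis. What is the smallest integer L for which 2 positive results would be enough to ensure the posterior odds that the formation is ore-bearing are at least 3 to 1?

8

Prior odds = 0.057/0.943 = 57/943.
Target odds = 3.
Need L² ≥ 3 ÷ (57/943) = 943/19.
7² = 49 < 943/19 ≤ 64 = 8², so L = 8.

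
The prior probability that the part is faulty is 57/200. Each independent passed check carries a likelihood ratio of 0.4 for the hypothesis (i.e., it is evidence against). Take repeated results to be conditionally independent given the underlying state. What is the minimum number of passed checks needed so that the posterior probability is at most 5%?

3

Prior odds: 0.285 ÷ 0.715 = 57/143.
Likelihood ratio per passed check = 0.4.
Target odds: 0.05 ÷ 0.95 = 1/19.
Need (57/143) × 0.4ⁿ ≤ 1/19, i.e. 0.4ⁿ ≤ 143/1083.
0.4² = 0.16 is still above 143/1083 but 0.4³ = 0.064 is at or below it, so n = 3.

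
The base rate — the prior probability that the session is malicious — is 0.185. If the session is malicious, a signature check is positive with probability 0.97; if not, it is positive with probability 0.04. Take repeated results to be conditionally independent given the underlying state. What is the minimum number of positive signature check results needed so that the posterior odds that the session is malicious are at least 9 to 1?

2

Prior odds = 0.185/0.815 = 37/163.
Likelihood ratio of a positive = 0.97/0.04 = 24.25.
Target odds = 9.
Need (37/163) × 24.25ⁿ ≥ 9, i.e. 24.25ⁿ ≥ 1467/37.
24.25¹ = 24.25 falls short of 1467/37 but 24.25² = 588.0625 reaches it, so n = 2.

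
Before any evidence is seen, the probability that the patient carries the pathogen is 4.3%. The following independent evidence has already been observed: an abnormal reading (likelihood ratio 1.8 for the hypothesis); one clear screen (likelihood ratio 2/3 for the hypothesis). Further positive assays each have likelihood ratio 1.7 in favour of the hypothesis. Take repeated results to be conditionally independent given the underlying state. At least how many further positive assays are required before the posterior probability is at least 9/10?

10

Prior odds = 0.043/0.957 = 43/957.
Combined Bayes factor of the evidence already in hand = 1.8 × (2/3) = 1.2.
Odds after that evidence = (43/957) × 1.2 = 86/1595.
Target odds = 0.9/0.1 = 9.
Need 1.7ⁿ ≥ 9 ÷ (86/1595) = 14355/86.
1.7⁹ ≈118.588 falls short of 14355/86 but 1.7¹⁰ ≈201.599 reaches it, so n = 10.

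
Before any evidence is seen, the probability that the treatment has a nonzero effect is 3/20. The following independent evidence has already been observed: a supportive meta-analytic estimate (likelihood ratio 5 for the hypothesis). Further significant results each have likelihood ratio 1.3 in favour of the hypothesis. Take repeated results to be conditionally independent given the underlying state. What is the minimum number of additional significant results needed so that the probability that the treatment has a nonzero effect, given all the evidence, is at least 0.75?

Prior odds = 0.15/0.85 = 3/17.
Bayes factor of the evidence already in hand = 5.
Odds after that evidence = (3/17) × 5 = 15/17.
Target odds = 0.75/0.25 = 3.
Need 1.3ⁿ ≥ 3 ÷ (15/17) = 3.4.
1.3⁴ = 2.8561 falls short of 3.4 but 1.3⁵ = 371293/100000 reaches it, so n = 5.

5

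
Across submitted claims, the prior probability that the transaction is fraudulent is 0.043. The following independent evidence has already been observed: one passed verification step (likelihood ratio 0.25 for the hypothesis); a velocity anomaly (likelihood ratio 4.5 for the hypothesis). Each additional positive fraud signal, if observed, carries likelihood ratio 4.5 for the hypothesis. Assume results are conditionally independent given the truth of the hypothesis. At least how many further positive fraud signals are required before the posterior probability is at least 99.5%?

6

Prior odds = 0.043/0.957 = 43/957.
Combined Bayes factor of the evidence already in hand = 0.25 × 4.5 = 1.125.
Odds after that evidence = (43/957) × 1.125 = 129/2552.
Target odds = 0.995/0.005 = 199.
Need 4.5ⁿ ≥ 199 ÷ (129/2552) = 507848/129.
4.5⁵ = 1845.28125 falls short of 507848/129 but 4.5⁶ = 8303.765625 reaches it, so n = 6.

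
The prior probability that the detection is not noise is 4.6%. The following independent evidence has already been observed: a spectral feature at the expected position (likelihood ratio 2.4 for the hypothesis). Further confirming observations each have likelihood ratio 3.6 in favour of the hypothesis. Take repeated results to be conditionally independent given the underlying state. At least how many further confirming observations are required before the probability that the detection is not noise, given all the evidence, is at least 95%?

Prior odds = 0.046/0.954 = 23/477.
Bayes factor of the evidence already in hand = 2.4.
Odds after that evidence = (23/477) × 2.4 = 92/795.
Target odds = 0.95/0.05 = 19.
Need 3.6ⁿ ≥ 19 ÷ (92/795) = 15105/92.
3.6³ = 46.656 falls short of 15105/92 but 3.6⁴ = 167.9616 reaches it, so n = 4.

4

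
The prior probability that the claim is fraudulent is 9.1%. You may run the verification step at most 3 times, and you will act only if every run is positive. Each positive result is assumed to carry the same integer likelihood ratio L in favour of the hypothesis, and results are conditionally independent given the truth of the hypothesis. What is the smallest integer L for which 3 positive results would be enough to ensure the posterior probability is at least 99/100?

10

Prior odds = 0.091/0.909 = 91/909.
Target odds = 0.99/0.01 = 99.
Need L³ ≥ 99 ÷ (91/909) = 89991/91.
9³ = 729 < 89991/91 ≤ 1000 = 10³, so L = 10.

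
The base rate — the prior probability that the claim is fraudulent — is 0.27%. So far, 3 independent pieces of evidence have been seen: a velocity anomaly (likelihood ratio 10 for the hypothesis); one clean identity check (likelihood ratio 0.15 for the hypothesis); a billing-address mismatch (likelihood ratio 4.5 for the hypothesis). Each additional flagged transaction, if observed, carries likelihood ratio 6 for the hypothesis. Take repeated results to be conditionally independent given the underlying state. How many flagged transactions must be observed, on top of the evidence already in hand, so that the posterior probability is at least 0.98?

5

Prior odds = 0.0027/0.9973 = 27/9973.
Combined Bayes factor of the evidence already in hand = 10 × 0.15 × 4.5 = 6.75.
Odds after that evidence = (27/9973) × 6.75 = 729/39892.
Target odds = 0.98/0.02 = 49.
Need 6ⁿ ≥ 49 ÷ (729/39892) = 1954708/729.
6⁴ = 1296 falls short of 1954708/729 but 6⁵ = 7776 reaches it, so n = 5.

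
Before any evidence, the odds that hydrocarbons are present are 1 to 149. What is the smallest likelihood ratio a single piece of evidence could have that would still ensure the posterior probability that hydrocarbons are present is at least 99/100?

14751

Prior odds = 1/149.
Target odds = 0.99/0.01 = 99.
Required Bayes factor = 99 ÷ (1/149) = 14751.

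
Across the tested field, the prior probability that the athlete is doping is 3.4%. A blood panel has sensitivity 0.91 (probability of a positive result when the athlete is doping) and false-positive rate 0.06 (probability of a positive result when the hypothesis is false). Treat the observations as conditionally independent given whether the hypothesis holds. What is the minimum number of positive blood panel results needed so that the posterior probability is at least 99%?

Prior odds = 0.034/0.966 = 17/483.
Likelihood ratio of a positive result = 0.91/0.06 = 91/6.
Target odds: 0.99 ÷ 0.01 = 99.
Require (91/6)ⁿ ≥ 99 ÷ (17/483) = 47817/17.
(91/6)² = 8281/36 falls short of 47817/17 but (91/6)³ = 753571/216 reaches it, so n = 3.

3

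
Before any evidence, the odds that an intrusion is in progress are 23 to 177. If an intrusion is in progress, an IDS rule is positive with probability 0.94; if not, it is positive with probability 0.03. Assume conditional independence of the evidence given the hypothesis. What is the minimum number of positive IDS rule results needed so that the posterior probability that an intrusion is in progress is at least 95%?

2

Prior odds = 23/177.
Likelihood ratio of a positive = 0.94/0.03 = 94/3.
Target odds: 0.95 ÷ 0.05 = 19.
Need (23/177) × (94/3)ⁿ ≥ 19, i.e. (94/3)ⁿ ≥ 3363/23.
(94/3)¹ = 94/3 falls short of 3363/23 but (94/3)² = 8836/9 reaches it, so n = 2.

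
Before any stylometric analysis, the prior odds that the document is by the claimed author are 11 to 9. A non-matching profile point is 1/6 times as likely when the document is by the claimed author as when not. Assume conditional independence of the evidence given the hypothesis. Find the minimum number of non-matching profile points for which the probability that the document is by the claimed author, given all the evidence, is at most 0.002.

4

Prior odds = 11/9.
Likelihood ratio per non-matching profile point = 1/6.
Target odds: 0.002 ÷ 0.998 = 1/499.
Need (11/9) × (1/6)ⁿ ≤ 1/499, i.e. (1/6)ⁿ ≤ 9/5489.
(1/6)³ = 1/216 is still above 9/5489 but (1/6)⁴ = 1/1296 is at or below it, so n = 4.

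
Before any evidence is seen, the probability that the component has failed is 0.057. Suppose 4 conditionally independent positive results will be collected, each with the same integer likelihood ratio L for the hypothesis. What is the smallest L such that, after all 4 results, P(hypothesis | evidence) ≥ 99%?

7

Prior odds = 0.057/0.943 = 57/943.
Target odds = 0.99/0.01 = 99.
Need L⁴ ≥ 99 ÷ (57/943) = 31119/19.
6⁴ = 1296 < 31119/19 ≤ 2401 = 7⁴, so L = 7.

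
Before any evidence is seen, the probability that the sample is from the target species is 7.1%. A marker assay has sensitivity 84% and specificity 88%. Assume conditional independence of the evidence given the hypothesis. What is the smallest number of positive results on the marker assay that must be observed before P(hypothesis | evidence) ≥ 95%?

3

Prior odds = 0.071/0.929 = 71/929.
False-positive rate = 1 − 0.88 = 0.12; likelihood ratio of a positive = 0.84/0.12 = 7.
Target posterior odds = 0.95/0.05 = 19.
Need (71/929) × 7ⁿ ≥ 19, i.e. 7ⁿ ≥ 17651/71.
7² = 49 falls short of 17651/71 but 7³ = 343 reaches it, so n = 3.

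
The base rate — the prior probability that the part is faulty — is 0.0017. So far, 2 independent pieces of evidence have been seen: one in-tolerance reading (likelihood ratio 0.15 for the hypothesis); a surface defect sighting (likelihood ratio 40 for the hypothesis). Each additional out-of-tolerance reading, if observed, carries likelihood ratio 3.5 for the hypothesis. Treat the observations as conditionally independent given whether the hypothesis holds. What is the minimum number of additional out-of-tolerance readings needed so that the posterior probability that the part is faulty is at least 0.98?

Prior odds = 0.0017/0.9983 = 17/9983.
Combined Bayes factor of the evidence already in hand = 0.15 × 40 = 6.
Odds after that evidence = (17/9983) × 6 = 102/9983.
Target odds = 0.98/0.02 = 49.
Need 3.5ⁿ ≥ 49 ÷ (102/9983) = 489167/102.
3.5⁶ = 1838.265625 falls short of 489167/102 but 3.5⁷ = 823543/128 reaches it, so n = 7.

7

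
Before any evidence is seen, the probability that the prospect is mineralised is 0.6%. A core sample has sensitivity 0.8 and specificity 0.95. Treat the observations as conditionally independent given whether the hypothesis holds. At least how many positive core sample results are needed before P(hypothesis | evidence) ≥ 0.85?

3

Prior odds = 0.006/0.994 = 3/497.
False-positive rate = 1 − 0.95 = 0.05; likelihood ratio of a positive = 0.8/0.05 = 16.
Target posterior odds = 0.85/0.15 = 17/3.
Need (3/497) × 16ⁿ ≥ 17/3, i.e. 16ⁿ ≥ 8449/9.
16² = 256 falls short of 8449/9 but 16³ = 4096 reaches it, so n = 3.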